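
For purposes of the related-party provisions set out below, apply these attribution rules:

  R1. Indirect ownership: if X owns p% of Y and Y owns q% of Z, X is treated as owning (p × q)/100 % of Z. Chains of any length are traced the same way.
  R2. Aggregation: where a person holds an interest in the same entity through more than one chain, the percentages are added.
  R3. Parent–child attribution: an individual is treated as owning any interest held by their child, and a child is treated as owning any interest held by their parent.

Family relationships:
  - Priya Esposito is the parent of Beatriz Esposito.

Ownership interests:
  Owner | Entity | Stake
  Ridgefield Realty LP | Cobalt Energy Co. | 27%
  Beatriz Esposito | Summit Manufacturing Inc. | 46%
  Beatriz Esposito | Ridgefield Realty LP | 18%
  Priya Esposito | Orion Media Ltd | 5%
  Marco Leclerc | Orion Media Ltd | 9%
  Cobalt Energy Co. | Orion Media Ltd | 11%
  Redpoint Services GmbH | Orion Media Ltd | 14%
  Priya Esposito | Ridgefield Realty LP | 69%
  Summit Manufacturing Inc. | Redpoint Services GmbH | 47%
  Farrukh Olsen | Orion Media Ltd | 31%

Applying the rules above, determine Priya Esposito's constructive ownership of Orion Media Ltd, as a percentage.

10.6107%

By parent–child attribution (R3), Priya Esposito is treated as also owning Beatriz Esposito's interest in Ridgefield Realty LP, giving 69% + 18% = 87%.
By parent–child attribution (R3), Priya Esposito is treated as owning Beatriz Esposito's 46% interest in Summit Manufacturing Inc.
Chain via Ridgefield Realty LP → Cobalt Energy Co. (R1): 87% × 27% × 11% = 2.5839% of Orion Media Ltd.
Direct interest in Orion Media Ltd: 5%.
Chain via Summit Manufacturing Inc. → Redpoint Services GmbH (R1): 46% × 47% × 14% = 3.0268% of Orion Media Ltd.
Aggregating (R2): 2.5839% + 5% + 3.0268% = 10.6107%.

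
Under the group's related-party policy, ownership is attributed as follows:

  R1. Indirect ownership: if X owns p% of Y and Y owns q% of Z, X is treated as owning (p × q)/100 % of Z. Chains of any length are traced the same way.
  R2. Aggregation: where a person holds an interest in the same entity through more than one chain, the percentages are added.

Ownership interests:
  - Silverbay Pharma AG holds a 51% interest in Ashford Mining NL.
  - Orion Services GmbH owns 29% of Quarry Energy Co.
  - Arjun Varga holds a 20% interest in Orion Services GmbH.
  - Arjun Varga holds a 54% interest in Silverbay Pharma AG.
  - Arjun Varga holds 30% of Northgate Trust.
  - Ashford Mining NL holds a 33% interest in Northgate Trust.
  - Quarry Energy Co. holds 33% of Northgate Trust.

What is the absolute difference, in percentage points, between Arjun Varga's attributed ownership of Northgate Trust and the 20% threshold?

21.0022

Chain via Orion Services GmbH → Quarry Energy Co. (R1): 20% × 29% × 33% = 1.914% of Northgate Trust.
Chain via Silverbay Pharma AG → Ashford Mining NL (R1): 54% × 51% × 33% = 9.0882% of Northgate Trust.
Direct interest in Northgate Trust: 30%.
Aggregating (R2): 1.914% + 9.0882% + 30% = 41.0022%.
41.0022% exceeds the 20% threshold by 21.0022 percentage points.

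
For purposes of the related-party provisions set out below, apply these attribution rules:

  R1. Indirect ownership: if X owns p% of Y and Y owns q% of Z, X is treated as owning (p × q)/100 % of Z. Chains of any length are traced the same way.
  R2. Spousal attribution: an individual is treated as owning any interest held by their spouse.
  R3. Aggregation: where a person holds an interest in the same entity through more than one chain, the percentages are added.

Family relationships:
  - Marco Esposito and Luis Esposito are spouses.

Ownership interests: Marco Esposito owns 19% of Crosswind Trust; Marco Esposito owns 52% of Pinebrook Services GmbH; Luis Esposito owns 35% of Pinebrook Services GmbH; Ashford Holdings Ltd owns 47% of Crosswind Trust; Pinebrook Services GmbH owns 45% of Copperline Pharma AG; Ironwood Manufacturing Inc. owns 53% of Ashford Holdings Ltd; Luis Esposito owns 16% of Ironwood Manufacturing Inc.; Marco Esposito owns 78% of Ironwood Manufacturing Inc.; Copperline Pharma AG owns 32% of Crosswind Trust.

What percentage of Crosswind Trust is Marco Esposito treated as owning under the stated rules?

By spousal attribution (R2), Marco Esposito is treated as also owning Luis Esposito's interest in Ironwood Manufacturing Inc, giving 78% + 16% = 94%.
By spousal attribution (R2), Marco Esposito is treated as also owning Luis Esposito's interest in Pinebrook Services GmbH, giving 52% + 35% = 87%.
Chain via Ironwood Manufacturing Inc. → Ashford Holdings Ltd (R1): 94% × 53% × 47% = 23.4154% of Crosswind Trust.
Chain via Pinebrook Services GmbH → Copperline Pharma AG (R1): 87% × 45% × 32% = 12.528% of Crosswind Trust.
Direct interest in Crosswind Trust: 19%.
Aggregating (R3): 23.4154% + 12.528% + 19% = 54.9434%.

54.9434%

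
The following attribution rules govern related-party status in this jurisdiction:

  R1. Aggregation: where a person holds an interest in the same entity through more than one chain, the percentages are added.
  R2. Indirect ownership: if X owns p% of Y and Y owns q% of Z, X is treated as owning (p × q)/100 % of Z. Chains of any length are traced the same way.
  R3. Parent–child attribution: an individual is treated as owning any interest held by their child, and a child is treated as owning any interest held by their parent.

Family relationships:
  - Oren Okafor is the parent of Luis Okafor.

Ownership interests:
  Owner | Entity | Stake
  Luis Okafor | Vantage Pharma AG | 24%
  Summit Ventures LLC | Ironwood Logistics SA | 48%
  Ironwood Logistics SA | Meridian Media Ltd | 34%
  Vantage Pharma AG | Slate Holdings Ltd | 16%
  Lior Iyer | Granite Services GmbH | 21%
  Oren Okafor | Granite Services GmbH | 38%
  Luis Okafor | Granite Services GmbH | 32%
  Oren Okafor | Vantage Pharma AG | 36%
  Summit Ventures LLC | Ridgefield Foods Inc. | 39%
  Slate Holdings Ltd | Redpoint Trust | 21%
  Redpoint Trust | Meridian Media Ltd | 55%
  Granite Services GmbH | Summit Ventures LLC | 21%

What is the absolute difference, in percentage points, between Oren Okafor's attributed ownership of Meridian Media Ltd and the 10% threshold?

6.49216

By parent–child attribution (R3), Oren Okafor is treated as also owning Luis Okafor's interest in Vantage Pharma AG, giving 36% + 24% = 60%.
By parent–child attribution (R3), Oren Okafor is treated as also owning Luis Okafor's interest in Granite Services GmbH, giving 38% + 32% = 70%.
Chain via Vantage Pharma AG → Slate Holdings Ltd → Redpoint Trust (R2): 60% × 16% × 21% × 55% = 1.1088% of Meridian Media Ltd.
Chain via Granite Services GmbH → Summit Ventures LLC → Ironwood Logistics SA (R2): 70% × 21% × 48% × 34% = 2.39904% of Meridian Media Ltd.
Aggregating (R1): 1.1088% + 2.39904% = 3.50784%.
3.50784% falls short of the 10% threshold by 6.49216 percentage points.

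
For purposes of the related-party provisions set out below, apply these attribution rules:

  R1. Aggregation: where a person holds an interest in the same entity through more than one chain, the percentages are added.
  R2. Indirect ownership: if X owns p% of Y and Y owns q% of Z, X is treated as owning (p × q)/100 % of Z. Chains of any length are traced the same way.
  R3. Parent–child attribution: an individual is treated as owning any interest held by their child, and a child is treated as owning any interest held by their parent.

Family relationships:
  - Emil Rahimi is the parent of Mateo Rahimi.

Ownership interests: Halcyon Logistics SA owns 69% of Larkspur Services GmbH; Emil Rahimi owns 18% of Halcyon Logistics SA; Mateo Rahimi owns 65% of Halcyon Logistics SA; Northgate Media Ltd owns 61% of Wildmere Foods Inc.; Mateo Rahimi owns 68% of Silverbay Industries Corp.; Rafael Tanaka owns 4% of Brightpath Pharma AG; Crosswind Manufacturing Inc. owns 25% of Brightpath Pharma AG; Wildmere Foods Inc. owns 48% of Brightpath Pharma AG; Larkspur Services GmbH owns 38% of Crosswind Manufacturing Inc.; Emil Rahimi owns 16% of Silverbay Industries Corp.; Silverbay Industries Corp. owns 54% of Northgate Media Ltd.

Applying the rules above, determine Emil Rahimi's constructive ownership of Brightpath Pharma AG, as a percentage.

By parent–child attribution (R3), Emil Rahimi is treated as also owning Mateo Rahimi's interest in Halcyon Logistics SA, giving 18% + 65% = 83%.
By parent–child attribution (R3), Emil Rahimi is treated as also owning Mateo Rahimi's interest in Silverbay Industries Corp, giving 16% + 68% = 84%.
Chain via Halcyon Logistics SA → Larkspur Services GmbH → Crosswind Manufacturing Inc. (R2): 83% × 69% × 38% × 25% = 5.44065% of Brightpath Pharma AG.
Chain via Silverbay Industries Corp. → Northgate Media Ltd → Wildmere Foods Inc. (R2): 84% × 54% × 61% × 48% = 13.281408% of Brightpath Pharma AG.
Aggregating (R1): 5.44065% + 13.281408% = 18.722058%.

18.722058%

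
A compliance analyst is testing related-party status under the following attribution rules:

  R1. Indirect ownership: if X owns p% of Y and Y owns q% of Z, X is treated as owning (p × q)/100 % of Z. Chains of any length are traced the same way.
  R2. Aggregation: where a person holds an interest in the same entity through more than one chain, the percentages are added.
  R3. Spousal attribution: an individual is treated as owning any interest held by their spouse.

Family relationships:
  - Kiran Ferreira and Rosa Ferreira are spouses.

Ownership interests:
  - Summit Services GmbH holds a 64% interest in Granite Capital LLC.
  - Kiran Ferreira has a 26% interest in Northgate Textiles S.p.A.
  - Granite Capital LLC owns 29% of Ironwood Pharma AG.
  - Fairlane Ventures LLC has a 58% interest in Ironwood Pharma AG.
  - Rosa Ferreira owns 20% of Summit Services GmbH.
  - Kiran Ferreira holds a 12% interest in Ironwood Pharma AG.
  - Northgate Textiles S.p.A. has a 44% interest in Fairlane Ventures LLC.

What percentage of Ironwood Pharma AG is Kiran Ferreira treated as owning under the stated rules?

22.3472%

By spousal attribution (R3), Kiran Ferreira is treated as owning Rosa Ferreira's 20% interest in Summit Services GmbH.
Chain via Northgate Textiles S.p.A. → Fairlane Ventures LLC (R1): 26% × 44% × 58% = 6.6352% of Ironwood Pharma AG.
Direct interest in Ironwood Pharma AG: 12%.
Chain via Summit Services GmbH → Granite Capital LLC (R1): 20% × 64% × 29% = 3.712% of Ironwood Pharma AG.
Aggregating (R2): 6.6352% + 12% + 3.712% = 22.3472%.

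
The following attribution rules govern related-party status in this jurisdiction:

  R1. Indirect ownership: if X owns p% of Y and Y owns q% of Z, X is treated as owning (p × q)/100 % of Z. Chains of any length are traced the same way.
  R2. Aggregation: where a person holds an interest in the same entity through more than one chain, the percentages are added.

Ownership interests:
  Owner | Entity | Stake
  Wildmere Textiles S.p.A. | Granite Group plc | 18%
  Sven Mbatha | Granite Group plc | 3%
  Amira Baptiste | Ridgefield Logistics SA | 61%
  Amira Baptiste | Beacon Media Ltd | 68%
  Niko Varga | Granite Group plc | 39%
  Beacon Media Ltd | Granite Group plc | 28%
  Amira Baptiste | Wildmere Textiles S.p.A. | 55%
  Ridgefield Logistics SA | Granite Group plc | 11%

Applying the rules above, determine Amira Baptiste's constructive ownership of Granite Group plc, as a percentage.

35.65%

Chain via Beacon Media Ltd (R1): 68% × 28% = 19.04% of Granite Group plc.
Chain via Ridgefield Logistics SA (R1): 61% × 11% = 6.71% of Granite Group plc.
Chain via Wildmere Textiles S.p.A. (R1): 55% × 18% = 9.9% of Granite Group plc.
Aggregating (R2): 19.04% + 6.71% + 9.9% = 35.65%.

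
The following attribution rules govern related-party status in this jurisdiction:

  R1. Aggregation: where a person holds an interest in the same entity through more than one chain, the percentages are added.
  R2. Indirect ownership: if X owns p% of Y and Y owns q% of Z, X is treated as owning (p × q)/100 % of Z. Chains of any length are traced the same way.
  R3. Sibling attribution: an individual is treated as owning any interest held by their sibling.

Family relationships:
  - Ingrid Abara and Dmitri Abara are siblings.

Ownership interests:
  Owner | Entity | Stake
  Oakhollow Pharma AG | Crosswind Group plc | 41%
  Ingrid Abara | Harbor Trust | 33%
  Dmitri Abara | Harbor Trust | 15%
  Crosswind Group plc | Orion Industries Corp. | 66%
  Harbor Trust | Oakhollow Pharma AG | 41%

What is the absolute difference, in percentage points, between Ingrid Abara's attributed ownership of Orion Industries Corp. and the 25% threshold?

19.674592

By sibling attribution (R3), Ingrid Abara is treated as also owning Dmitri Abara's interest in Harbor Trust, giving 33% + 15% = 48%.
Chain via Harbor Trust → Oakhollow Pharma AG → Crosswind Group plc (R2): 48% × 41% × 41% × 66% = 5.325408% of Orion Industries Corp.
5.325408% falls short of the 25% threshold by 19.674592 percentage points.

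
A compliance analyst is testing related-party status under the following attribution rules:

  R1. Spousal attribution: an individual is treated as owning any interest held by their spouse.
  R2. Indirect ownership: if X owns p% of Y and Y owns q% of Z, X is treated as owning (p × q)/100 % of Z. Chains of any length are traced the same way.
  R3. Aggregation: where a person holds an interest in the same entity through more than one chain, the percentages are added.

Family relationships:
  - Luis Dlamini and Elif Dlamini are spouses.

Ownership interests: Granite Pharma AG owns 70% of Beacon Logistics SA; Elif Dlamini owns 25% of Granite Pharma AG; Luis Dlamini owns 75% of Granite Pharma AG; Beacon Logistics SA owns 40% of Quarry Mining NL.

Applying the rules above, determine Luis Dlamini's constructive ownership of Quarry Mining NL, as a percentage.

28%

By spousal attribution (R1), Luis Dlamini is treated as also owning Elif Dlamini's interest in Granite Pharma AG, giving 75% + 25% = 100%.
Chain via Granite Pharma AG → Beacon Logistics SA (R2): 100% × 70% × 40% = 28% of Quarry Mining NL.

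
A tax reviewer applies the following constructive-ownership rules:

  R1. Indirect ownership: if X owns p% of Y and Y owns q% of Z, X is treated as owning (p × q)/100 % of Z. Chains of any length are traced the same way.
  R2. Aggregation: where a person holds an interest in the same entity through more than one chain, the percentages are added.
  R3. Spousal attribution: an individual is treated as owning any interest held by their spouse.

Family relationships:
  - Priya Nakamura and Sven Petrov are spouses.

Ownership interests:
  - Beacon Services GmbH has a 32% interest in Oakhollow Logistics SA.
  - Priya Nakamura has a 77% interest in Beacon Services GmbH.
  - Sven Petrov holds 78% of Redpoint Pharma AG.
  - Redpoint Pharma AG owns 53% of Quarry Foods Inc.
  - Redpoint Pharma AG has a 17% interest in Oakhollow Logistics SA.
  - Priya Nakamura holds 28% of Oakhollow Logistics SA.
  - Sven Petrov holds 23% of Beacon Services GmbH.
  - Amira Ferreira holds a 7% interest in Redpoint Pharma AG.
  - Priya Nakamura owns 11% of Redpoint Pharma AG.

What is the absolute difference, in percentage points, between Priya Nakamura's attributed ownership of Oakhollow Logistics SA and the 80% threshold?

By spousal attribution (R3), Priya Nakamura is treated as also owning Sven Petrov's interest in Redpoint Pharma AG, giving 11% + 78% = 89%.
By spousal attribution (R3), Priya Nakamura is treated as also owning Sven Petrov's interest in Beacon Services GmbH, giving 77% + 23% = 100%.
Chain via Redpoint Pharma AG (R1): 89% × 17% = 15.13% of Oakhollow Logistics SA.
Chain via Beacon Services GmbH (R1): 100% × 32% = 32% of Oakhollow Logistics SA.
Direct interest in Oakhollow Logistics SA: 28%.
Aggregating (R2): 15.13% + 32% + 28% = 75.13%.
75.13% falls short of the 80% threshold by 4.87 percentage points.

4.87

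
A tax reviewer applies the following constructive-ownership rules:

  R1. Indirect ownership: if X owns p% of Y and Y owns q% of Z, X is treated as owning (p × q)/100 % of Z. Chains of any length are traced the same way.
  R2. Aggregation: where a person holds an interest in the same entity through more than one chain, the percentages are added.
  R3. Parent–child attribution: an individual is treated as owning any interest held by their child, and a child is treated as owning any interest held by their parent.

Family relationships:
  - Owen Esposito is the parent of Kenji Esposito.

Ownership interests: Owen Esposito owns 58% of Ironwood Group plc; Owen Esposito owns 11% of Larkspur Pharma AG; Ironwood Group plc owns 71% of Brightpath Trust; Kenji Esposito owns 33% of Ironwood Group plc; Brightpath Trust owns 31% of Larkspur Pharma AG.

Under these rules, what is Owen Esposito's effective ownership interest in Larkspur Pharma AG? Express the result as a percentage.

31.0291%

By parent–child attribution (R3), Owen Esposito is treated as also owning Kenji Esposito's interest in Ironwood Group plc, giving 58% + 33% = 91%.
Chain via Ironwood Group plc → Brightpath Trust (R1): 91% × 71% × 31% = 20.0291% of Larkspur Pharma AG.
Direct interest in Larkspur Pharma AG: 11%.
Aggregating (R2): 20.0291% + 11% = 31.0291%.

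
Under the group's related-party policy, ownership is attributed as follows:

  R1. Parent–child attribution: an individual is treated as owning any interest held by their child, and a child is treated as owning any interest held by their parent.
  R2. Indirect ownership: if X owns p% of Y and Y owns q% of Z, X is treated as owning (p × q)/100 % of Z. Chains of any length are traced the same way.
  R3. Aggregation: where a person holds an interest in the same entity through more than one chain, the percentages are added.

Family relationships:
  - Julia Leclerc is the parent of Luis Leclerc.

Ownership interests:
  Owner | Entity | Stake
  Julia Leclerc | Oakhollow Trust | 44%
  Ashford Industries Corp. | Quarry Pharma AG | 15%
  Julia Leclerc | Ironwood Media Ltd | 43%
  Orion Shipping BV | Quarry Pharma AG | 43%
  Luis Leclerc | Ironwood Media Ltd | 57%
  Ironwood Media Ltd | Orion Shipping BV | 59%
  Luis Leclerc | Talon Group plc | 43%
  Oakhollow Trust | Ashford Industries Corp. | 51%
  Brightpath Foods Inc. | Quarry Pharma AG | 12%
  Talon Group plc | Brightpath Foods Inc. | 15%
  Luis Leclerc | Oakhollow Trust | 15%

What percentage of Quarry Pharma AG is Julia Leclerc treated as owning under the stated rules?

By parent–child attribution (R1), Julia Leclerc is treated as also owning Luis Leclerc's interest in Oakhollow Trust, giving 44% + 15% = 59%.
By parent–child attribution (R1), Julia Leclerc is treated as also owning Luis Leclerc's interest in Ironwood Media Ltd, giving 43% + 57% = 100%.
By parent–child attribution (R1), Julia Leclerc is treated as owning Luis Leclerc's 43% interest in Talon Group plc.
Chain via Oakhollow Trust → Ashford Industries Corp. (R2): 59% × 51% × 15% = 4.5135% of Quarry Pharma AG.
Chain via Ironwood Media Ltd → Orion Shipping BV (R2): 100% × 59% × 43% = 25.37% of Quarry Pharma AG.
Chain via Talon Group plc → Brightpath Foods Inc. (R2): 43% × 15% × 12% = 0.774% of Quarry Pharma AG.
Aggregating (R3): 4.5135% + 25.37% + 0.774% = 30.6575%.

30.6575%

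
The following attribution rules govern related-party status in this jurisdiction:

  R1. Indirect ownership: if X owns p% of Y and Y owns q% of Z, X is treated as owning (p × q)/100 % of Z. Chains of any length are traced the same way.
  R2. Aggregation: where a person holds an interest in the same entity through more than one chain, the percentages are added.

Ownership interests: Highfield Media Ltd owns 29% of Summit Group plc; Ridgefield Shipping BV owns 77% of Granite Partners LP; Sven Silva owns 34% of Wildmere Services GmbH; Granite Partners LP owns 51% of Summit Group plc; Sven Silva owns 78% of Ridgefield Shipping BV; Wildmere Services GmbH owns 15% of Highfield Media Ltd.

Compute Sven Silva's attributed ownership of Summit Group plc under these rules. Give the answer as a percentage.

32.1096%

Chain via Wildmere Services GmbH → Highfield Media Ltd (R1): 34% × 15% × 29% = 1.479% of Summit Group plc.
Chain via Ridgefield Shipping BV → Granite Partners LP (R1): 78% × 77% × 51% = 30.6306% of Summit Group plc.
Aggregating (R2): 1.479% + 30.6306% = 32.1096%.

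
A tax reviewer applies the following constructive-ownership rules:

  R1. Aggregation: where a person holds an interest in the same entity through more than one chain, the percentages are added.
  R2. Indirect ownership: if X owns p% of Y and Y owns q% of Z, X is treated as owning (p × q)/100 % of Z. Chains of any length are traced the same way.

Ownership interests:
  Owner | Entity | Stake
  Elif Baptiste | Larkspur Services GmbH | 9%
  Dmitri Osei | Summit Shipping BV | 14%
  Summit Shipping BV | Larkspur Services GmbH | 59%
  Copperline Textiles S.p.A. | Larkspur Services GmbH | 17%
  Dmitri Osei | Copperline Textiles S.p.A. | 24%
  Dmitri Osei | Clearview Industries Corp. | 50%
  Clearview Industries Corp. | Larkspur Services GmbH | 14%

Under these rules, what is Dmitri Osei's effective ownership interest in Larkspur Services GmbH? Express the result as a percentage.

Chain via Summit Shipping BV (R2): 14% × 59% = 8.26% of Larkspur Services GmbH.
Chain via Clearview Industries Corp. (R2): 50% × 14% = 7% of Larkspur Services GmbH.
Chain via Copperline Textiles S.p.A. (R2): 24% × 17% = 4.08% of Larkspur Services GmbH.
Aggregating (R1): 8.26% + 7% + 4.08% = 19.34%.

19.34%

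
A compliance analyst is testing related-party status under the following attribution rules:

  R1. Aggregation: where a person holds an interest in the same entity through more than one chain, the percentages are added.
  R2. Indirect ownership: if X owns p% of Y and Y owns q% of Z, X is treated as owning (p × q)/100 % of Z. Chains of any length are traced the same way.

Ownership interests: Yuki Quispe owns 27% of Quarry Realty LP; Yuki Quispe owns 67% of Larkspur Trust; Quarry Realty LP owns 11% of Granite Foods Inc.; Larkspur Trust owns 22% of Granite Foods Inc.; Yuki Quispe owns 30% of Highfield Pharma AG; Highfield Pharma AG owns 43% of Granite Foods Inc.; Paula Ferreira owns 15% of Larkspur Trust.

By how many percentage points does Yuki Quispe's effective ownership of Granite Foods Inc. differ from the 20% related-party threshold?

10.61

Chain via Highfield Pharma AG (R2): 30% × 43% = 12.9% of Granite Foods Inc.
Chain via Larkspur Trust (R2): 67% × 22% = 14.74% of Granite Foods Inc.
Chain via Quarry Realty LP (R2): 27% × 11% = 2.97% of Granite Foods Inc.
Aggregating (R1): 12.9% + 14.74% + 2.97% = 30.61%.
30.61% exceeds the 20% threshold by 10.61 percentage points.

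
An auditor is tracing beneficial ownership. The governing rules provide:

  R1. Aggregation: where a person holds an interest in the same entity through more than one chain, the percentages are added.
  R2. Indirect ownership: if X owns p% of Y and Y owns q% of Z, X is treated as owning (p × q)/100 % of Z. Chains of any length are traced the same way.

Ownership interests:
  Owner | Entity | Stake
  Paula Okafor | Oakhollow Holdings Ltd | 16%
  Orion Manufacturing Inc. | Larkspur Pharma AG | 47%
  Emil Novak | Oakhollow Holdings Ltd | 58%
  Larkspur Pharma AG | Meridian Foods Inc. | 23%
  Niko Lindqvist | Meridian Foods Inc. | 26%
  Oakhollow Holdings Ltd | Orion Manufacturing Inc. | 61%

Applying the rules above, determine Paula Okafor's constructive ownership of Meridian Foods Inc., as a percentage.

Chain via Oakhollow Holdings Ltd → Orion Manufacturing Inc. → Larkspur Pharma AG (R2): 16% × 61% × 47% × 23% = 1.055056% of Meridian Foods Inc.

1.055056%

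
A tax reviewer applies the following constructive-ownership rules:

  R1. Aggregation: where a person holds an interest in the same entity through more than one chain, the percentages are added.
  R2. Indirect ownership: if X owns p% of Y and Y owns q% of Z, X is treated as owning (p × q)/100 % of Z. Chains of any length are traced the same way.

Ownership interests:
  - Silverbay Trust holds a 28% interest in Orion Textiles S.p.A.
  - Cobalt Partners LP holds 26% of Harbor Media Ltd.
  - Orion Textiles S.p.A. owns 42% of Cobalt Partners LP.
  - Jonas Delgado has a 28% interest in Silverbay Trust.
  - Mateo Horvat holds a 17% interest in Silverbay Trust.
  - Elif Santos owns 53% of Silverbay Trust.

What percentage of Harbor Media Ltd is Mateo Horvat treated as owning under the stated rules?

Chain via Silverbay Trust → Orion Textiles S.p.A. → Cobalt Partners LP (R2): 17% × 28% × 42% × 26% = 0.519792% of Harbor Media Ltd.

0.519792%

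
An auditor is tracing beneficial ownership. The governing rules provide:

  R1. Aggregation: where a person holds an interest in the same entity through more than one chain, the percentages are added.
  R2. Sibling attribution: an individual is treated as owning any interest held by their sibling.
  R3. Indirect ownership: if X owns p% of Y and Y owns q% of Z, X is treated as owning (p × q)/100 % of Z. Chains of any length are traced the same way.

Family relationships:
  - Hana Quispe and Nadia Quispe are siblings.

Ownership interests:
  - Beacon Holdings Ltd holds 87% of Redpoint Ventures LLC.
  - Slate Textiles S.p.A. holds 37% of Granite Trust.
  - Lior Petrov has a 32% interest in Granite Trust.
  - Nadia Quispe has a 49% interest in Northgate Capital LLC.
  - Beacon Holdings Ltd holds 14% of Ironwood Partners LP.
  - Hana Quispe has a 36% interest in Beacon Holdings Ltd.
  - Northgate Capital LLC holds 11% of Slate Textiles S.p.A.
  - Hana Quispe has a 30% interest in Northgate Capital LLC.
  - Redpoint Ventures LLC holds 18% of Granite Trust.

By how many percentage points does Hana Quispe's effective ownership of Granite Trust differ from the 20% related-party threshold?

11.1471

By sibling attribution (R2), Hana Quispe is treated as also owning Nadia Quispe's interest in Northgate Capital LLC, giving 30% + 49% = 79%.
Chain via Beacon Holdings Ltd → Redpoint Ventures LLC (R3): 36% × 87% × 18% = 5.6376% of Granite Trust.
Chain via Northgate Capital LLC → Slate Textiles S.p.A. (R3): 79% × 11% × 37% = 3.2153% of Granite Trust.
Aggregating (R1): 5.6376% + 3.2153% = 8.8529%.
8.8529% falls short of the 20% threshold by 11.1471 percentage points.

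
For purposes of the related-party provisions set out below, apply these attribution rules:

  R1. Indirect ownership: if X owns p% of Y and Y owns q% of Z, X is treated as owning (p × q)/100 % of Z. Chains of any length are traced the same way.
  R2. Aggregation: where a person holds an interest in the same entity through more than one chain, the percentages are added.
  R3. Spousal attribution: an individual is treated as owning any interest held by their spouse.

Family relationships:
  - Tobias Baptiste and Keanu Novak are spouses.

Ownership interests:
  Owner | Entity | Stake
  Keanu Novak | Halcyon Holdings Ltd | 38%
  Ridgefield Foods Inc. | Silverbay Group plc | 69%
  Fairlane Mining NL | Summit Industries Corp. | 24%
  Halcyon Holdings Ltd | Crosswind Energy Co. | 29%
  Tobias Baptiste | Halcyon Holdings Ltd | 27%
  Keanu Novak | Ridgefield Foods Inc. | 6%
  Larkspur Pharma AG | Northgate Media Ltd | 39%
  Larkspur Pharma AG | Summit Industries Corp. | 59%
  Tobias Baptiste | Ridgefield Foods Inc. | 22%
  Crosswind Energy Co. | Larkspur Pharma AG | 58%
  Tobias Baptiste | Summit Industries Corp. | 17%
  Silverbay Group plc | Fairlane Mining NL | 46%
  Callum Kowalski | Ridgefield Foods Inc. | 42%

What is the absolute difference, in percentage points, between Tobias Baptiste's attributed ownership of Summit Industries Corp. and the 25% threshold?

0.583398

By spousal attribution (R3), Tobias Baptiste is treated as also owning Keanu Novak's interest in Ridgefield Foods Inc, giving 22% + 6% = 28%.
By spousal attribution (R3), Tobias Baptiste is treated as also owning Keanu Novak's interest in Halcyon Holdings Ltd, giving 27% + 38% = 65%.
Chain via Ridgefield Foods Inc. → Silverbay Group plc → Fairlane Mining NL (R1): 28% × 69% × 46% × 24% = 2.132928% of Summit Industries Corp.
Chain via Halcyon Holdings Ltd → Crosswind Energy Co. → Larkspur Pharma AG (R1): 65% × 29% × 58% × 59% = 6.45047% of Summit Industries Corp.
Direct interest in Summit Industries Corp: 17%.
Aggregating (R2): 2.132928% + 6.45047% + 17% = 25.583398%.
25.583398% exceeds the 25% threshold by 0.583398 percentage points.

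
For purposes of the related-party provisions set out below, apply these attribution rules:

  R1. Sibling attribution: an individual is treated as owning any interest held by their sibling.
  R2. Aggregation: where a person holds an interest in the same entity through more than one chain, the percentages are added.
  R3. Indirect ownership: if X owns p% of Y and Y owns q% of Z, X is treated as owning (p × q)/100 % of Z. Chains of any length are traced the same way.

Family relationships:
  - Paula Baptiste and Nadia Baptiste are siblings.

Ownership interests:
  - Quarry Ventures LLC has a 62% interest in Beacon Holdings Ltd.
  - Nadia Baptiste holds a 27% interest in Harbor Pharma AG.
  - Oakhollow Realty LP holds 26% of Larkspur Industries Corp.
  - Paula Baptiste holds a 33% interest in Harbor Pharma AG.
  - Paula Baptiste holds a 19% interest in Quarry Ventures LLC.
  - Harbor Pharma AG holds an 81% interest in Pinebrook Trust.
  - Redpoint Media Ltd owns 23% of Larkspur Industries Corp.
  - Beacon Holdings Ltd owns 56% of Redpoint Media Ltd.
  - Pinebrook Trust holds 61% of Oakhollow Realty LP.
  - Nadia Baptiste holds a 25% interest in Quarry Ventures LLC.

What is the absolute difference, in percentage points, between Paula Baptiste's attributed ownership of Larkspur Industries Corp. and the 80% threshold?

68.778376

By sibling attribution (R1), Paula Baptiste is treated as also owning Nadia Baptiste's interest in Harbor Pharma AG, giving 33% + 27% = 60%.
By sibling attribution (R1), Paula Baptiste is treated as also owning Nadia Baptiste's interest in Quarry Ventures LLC, giving 19% + 25% = 44%.
Chain via Harbor Pharma AG → Pinebrook Trust → Oakhollow Realty LP (R3): 60% × 81% × 61% × 26% = 7.70796% of Larkspur Industries Corp.
Chain via Quarry Ventures LLC → Beacon Holdings Ltd → Redpoint Media Ltd (R3): 44% × 62% × 56% × 23% = 3.513664% of Larkspur Industries Corp.
Aggregating (R2): 7.70796% + 3.513664% = 11.221624%.
11.221624% falls short of the 80% threshold by 68.778376 percentage points.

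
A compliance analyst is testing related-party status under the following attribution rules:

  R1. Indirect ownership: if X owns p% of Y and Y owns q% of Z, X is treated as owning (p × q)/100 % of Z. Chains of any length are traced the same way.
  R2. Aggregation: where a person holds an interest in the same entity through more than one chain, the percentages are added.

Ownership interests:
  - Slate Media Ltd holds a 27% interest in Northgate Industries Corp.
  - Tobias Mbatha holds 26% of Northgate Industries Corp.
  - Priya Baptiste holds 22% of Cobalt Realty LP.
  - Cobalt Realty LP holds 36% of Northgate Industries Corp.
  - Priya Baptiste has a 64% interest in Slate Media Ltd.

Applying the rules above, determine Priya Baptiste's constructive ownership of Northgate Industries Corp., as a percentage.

25.2%

Chain via Cobalt Realty LP (R1): 22% × 36% = 7.92% of Northgate Industries Corp.
Chain via Slate Media Ltd (R1): 64% × 27% = 17.28% of Northgate Industries Corp.
Aggregating (R2): 7.92% + 17.28% = 25.2%.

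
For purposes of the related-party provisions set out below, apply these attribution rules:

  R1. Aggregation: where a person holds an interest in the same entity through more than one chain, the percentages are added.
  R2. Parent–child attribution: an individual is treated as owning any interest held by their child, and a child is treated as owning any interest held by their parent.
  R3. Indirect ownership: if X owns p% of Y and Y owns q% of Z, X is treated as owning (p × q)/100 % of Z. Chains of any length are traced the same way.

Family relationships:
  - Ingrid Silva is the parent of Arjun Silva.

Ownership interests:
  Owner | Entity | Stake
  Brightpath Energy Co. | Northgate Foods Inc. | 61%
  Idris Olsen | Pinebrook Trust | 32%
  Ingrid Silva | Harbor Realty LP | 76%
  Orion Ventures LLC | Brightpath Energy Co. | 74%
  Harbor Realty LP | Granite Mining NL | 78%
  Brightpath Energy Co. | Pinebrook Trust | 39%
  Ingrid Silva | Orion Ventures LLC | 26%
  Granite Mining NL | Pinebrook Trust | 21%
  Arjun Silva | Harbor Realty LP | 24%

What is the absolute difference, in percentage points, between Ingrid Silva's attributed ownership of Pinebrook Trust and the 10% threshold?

13.8836

By parent–child attribution (R2), Ingrid Silva is treated as also owning Arjun Silva's interest in Harbor Realty LP, giving 76% + 24% = 100%.
Chain via Harbor Realty LP → Granite Mining NL (R3): 100% × 78% × 21% = 16.38% of Pinebrook Trust.
Chain via Orion Ventures LLC → Brightpath Energy Co. (R3): 26% × 74% × 39% = 7.5036% of Pinebrook Trust.
Aggregating (R1): 16.38% + 7.5036% = 23.8836%.
23.8836% exceeds the 10% threshold by 13.8836 percentage points.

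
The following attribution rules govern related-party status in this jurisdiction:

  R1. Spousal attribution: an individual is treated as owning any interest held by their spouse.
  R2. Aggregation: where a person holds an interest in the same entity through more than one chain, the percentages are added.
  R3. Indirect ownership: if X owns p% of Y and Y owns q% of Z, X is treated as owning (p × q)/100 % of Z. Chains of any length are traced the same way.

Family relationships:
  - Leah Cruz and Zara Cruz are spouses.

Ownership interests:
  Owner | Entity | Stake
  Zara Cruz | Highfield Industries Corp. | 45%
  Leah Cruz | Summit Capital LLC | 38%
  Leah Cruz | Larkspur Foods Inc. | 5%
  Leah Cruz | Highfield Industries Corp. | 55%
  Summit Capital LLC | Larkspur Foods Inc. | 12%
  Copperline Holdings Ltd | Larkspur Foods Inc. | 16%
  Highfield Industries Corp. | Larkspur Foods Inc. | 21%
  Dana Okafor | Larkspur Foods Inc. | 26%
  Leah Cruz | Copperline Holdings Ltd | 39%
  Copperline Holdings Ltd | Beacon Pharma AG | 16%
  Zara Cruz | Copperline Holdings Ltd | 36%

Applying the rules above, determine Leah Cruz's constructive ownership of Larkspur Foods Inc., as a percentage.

42.56%

By spousal attribution (R1), Leah Cruz is treated as also owning Zara Cruz's interest in Copperline Holdings Ltd, giving 39% + 36% = 75%.
By spousal attribution (R1), Leah Cruz is treated as also owning Zara Cruz's interest in Highfield Industries Corp, giving 55% + 45% = 100%.
Chain via Copperline Holdings Ltd (R3): 75% × 16% = 12% of Larkspur Foods Inc.
Chain via Summit Capital LLC (R3): 38% × 12% = 4.56% of Larkspur Foods Inc.
Chain via Highfield Industries Corp. (R3): 100% × 21% = 21% of Larkspur Foods Inc.
Direct interest in Larkspur Foods Inc: 5%.
Aggregating (R2): 12% + 4.56% + 21% + 5% = 42.56%.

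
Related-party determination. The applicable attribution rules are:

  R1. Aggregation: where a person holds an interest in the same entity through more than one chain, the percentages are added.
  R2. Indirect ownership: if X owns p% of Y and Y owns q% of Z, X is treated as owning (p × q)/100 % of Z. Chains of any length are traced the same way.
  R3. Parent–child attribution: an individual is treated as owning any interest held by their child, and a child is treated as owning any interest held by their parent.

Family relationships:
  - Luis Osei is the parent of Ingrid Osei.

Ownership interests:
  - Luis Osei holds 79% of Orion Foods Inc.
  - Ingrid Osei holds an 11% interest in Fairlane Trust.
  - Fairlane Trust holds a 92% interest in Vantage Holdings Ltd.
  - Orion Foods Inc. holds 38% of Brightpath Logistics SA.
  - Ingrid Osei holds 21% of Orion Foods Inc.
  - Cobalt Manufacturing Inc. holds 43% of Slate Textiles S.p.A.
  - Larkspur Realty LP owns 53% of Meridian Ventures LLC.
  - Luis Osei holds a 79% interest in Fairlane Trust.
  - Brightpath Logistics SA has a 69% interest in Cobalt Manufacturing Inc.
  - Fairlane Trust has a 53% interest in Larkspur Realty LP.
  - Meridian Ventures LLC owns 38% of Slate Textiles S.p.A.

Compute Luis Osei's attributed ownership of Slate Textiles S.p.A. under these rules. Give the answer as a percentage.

By parent–child attribution (R3), Luis Osei is treated as also owning Ingrid Osei's interest in Orion Foods Inc, giving 79% + 21% = 100%.
By parent–child attribution (R3), Luis Osei is treated as also owning Ingrid Osei's interest in Fairlane Trust, giving 79% + 11% = 90%.
Chain via Orion Foods Inc. → Brightpath Logistics SA → Cobalt Manufacturing Inc. (R2): 100% × 38% × 69% × 43% = 11.2746% of Slate Textiles S.p.A.
Chain via Fairlane Trust → Larkspur Realty LP → Meridian Ventures LLC (R2): 90% × 53% × 53% × 38% = 9.60678% of Slate Textiles S.p.A.
Aggregating (R1): 11.2746% + 9.60678% = 20.88138%.

20.88138%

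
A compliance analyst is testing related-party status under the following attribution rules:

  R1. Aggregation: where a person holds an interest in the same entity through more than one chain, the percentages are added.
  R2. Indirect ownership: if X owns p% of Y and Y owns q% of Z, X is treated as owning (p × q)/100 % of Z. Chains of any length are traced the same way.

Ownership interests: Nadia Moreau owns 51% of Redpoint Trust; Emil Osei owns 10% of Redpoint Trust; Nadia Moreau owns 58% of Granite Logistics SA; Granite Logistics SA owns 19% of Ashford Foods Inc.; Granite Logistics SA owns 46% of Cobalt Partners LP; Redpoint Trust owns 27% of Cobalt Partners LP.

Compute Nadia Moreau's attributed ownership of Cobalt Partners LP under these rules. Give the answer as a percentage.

Chain via Granite Logistics SA (R2): 58% × 46% = 26.68% of Cobalt Partners LP.
Chain via Redpoint Trust (R2): 51% × 27% = 13.77% of Cobalt Partners LP.
Aggregating (R1): 26.68% + 13.77% = 40.45%.

40.45%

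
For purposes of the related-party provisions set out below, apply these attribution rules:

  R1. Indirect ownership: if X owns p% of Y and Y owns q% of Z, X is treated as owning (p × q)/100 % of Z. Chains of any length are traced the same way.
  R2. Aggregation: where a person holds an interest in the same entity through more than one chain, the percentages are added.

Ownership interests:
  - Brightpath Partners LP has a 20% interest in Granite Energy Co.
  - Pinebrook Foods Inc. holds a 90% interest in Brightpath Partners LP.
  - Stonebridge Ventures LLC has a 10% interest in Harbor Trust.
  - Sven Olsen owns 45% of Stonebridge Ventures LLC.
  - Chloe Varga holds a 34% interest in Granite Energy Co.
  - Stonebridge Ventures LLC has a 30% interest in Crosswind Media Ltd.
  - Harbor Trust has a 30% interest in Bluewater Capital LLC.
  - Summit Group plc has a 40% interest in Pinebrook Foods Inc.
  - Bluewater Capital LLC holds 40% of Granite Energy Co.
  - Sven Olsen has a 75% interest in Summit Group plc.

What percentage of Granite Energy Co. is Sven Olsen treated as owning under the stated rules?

Chain via Summit Group plc → Pinebrook Foods Inc. → Brightpath Partners LP (R1): 75% × 40% × 90% × 20% = 5.4% of Granite Energy Co.
Chain via Stonebridge Ventures LLC → Harbor Trust → Bluewater Capital LLC (R1): 45% × 10% × 30% × 40% = 0.54% of Granite Energy Co.
Aggregating (R2): 5.4% + 0.54% = 5.94%.

5.94%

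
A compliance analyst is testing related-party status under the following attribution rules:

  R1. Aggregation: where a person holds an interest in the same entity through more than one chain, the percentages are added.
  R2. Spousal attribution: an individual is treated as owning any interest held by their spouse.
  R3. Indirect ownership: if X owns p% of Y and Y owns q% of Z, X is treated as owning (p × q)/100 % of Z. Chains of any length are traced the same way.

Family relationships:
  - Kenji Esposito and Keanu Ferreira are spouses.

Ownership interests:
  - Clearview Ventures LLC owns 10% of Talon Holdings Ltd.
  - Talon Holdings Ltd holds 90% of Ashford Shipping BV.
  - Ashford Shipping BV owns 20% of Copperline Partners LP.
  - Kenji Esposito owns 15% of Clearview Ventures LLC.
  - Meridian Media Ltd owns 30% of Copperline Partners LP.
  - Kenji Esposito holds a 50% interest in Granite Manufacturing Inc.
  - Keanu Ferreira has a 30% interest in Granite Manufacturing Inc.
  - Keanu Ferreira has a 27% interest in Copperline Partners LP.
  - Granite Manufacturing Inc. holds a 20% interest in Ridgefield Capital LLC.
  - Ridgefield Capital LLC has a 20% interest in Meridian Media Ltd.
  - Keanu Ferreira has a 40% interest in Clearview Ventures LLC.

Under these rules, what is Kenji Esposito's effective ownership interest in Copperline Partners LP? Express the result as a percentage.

By spousal attribution (R2), Kenji Esposito is treated as also owning Keanu Ferreira's interest in Clearview Ventures LLC, giving 15% + 40% = 55%.
By spousal attribution (R2), Kenji Esposito is treated as also owning Keanu Ferreira's interest in Granite Manufacturing Inc, giving 50% + 30% = 80%.
By spousal attribution (R2), Kenji Esposito is treated as owning Keanu Ferreira's 27% interest in Copperline Partners LP.
Chain via Clearview Ventures LLC → Talon Holdings Ltd → Ashford Shipping BV (R3): 55% × 10% × 90% × 20% = 0.99% of Copperline Partners LP.
Chain via Granite Manufacturing Inc. → Ridgefield Capital LLC → Meridian Media Ltd (R3): 80% × 20% × 20% × 30% = 0.96% of Copperline Partners LP.
Direct interest in Copperline Partners LP: 27%.
Aggregating (R1): 0.99% + 0.96% + 27% = 28.95%.

28.95%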